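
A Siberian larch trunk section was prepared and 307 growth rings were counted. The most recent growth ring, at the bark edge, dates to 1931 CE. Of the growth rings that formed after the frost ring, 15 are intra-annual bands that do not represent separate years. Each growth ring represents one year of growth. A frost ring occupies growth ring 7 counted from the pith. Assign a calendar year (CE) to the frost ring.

The frost ring sits at growth ring 7 from the pith, so 307 − 7 = 300 growth rings formed after it.
Excluding 15 false growth rings: 300 − 15 = 285.
The growth ring at the bark edge is 1931 CE, so the frost ring dates to 1931 − 285 = 1646 CE.

1646 CE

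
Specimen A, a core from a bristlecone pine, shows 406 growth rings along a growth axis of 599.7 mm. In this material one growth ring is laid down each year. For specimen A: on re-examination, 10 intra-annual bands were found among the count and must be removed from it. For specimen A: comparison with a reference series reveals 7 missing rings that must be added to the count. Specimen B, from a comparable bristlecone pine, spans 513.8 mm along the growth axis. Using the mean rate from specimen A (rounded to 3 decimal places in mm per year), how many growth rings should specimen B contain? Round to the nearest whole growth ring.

345 growth rings

Specimen A: correcting the raw count gives 406 − 10 + 7 = 403 true growth rings.
A: Mean rate = 599.7 mm / 403 years ≈ 1.488 mm/yr.
For B, 513.8 / 1.488 = 345.30 years ≈ 345 growth rings.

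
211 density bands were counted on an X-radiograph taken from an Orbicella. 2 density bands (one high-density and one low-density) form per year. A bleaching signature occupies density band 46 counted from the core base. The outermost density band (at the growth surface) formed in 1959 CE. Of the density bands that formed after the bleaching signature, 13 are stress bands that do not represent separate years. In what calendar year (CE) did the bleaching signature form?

The bleaching signature sits at density band 46 from the core base, so 211 − 46 = 165 density bands formed after it.
Removing the 13 false density bands leaves 165 − 13 = 152 true density bands beyond the bleaching signature.
Dividing by 2 density bands per year: 152 / 2 = 76 years.
The density band at the growth surface is 1959 CE, so the bleaching signature dates to 1959 − 76 = 1883 CE.

1883 CE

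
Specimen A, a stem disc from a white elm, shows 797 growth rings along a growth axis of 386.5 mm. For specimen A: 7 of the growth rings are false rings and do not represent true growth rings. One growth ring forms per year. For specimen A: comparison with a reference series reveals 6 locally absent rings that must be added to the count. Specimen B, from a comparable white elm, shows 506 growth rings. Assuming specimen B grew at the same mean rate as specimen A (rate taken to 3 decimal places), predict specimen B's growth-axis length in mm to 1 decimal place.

Specimen A: after corrections the count is 797 − 7 + 6 = 796 growth rings.
A: Mean rate = 386.5 mm / 796 years ≈ 0.486 mm/yr.
Length of B = 0.486 × 506 = 245.9 mm.

245.9 mm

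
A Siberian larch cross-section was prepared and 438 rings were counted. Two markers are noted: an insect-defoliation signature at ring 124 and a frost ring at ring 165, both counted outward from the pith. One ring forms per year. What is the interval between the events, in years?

41 years

The two markers are separated by 165 − 124 = 41 rings.
One ring per year makes the interval 41 years.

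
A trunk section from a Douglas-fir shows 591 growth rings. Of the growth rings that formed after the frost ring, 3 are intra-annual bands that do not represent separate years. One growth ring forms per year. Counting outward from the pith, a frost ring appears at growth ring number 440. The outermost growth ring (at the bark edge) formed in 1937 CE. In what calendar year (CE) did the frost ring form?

1789 CE

Between growth ring 440 and the bark edge there are 591 − 440 = 151 growth rings.
Removing the 3 false growth rings leaves 151 − 3 = 148 true growth rings beyond the frost ring.
The growth ring at the bark edge is 1937 CE, so the frost ring dates to 1937 − 148 = 1789 CE.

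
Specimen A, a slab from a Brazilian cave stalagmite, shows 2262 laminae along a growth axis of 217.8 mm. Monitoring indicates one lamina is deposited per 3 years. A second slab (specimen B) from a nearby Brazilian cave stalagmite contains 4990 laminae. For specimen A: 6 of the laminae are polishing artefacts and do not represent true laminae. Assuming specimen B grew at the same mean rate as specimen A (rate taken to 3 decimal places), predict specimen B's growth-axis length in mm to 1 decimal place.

Specimen A: adjusted count: 2262 − 6 = 2256 laminae.
Specimen A: at 3 years per lamina, 2256 × 3 = 6768 years.
A: Mean rate = 217.8 mm / 6768 years ≈ 0.032 mm per year.
Specimen B: 4990 laminae at 3 years each span 4990 × 3 = 14970 years. Length of B = 0.032 × 14970 = 479.0 mm.

479.0 mm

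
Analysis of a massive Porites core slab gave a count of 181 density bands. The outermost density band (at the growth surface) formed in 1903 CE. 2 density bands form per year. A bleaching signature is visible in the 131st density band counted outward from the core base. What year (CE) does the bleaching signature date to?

Between density band 131 and the growth surface there are 181 − 131 = 50 density bands.
With 2 density bands per year, 50 / 2 = 25 years.
The density band at the growth surface is 1903 CE, so the bleaching signature dates to 1903 − 25 = 1878 CE.

1878 CE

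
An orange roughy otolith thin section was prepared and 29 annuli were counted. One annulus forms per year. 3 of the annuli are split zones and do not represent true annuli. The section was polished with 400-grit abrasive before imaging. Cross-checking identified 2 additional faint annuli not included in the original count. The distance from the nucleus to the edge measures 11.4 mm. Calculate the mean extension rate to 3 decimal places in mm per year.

0.407 mm per year

Adjusted count: 29 − 3 + 2 = 28 annuli.
Mean rate = 11.4 mm / 28 years ≈ 0.407 mm per year.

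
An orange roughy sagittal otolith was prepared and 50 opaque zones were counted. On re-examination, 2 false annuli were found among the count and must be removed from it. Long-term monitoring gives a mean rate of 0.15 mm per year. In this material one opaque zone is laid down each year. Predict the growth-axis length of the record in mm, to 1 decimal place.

7.2 mm

After corrections the count is 50 − 2 = 48 opaque zones.
Length ≈ 0.15 × 48 = 7.2 mm.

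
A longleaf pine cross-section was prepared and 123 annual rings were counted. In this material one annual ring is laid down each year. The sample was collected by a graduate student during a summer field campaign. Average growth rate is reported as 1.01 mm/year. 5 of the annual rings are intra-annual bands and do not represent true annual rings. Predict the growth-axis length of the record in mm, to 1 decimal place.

Adjusted count: 123 − 5 = 118 annual rings.
Length ≈ 1.01 × 118 = 119.2 mm.

119.2 mm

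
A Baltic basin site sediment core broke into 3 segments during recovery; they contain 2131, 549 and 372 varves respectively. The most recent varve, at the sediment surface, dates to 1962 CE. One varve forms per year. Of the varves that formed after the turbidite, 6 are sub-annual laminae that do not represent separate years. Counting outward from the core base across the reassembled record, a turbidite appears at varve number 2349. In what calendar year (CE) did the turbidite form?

1265 CE

Total varves = 2131 + 549 + 372 = 3052.
The turbidite sits at varve 2349 from the core base, so 3052 − 2349 = 703 varves formed after it.
703 − 6 false = 697 true varves after the turbidite.
Counting back 697 years from 1962 CE places the turbidite in 1962 − 697 = 1265 CE.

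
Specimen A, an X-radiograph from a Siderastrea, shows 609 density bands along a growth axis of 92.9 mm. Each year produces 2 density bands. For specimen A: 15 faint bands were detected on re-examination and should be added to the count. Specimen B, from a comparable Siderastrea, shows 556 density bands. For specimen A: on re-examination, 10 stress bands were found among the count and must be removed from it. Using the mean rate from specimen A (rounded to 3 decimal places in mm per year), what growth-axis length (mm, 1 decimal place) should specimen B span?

Specimen A: after corrections the count is 609 − 10 + 15 = 614 density bands.
Specimen A: with 2 density bands per year, 614 / 2 = 307 years.
A: Extension rate ≈ 92.9 / 307 = 0.303 mm/year.
Specimen B: 556 density bands at 2 per year is 556 / 2 = 278 years. For B, 0.303 mm/year × 278 years = 84.2 mm.

84.2 mm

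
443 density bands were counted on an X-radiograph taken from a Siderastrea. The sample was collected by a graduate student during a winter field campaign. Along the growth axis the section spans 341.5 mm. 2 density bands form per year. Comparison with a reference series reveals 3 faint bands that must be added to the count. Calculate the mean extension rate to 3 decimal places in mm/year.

Adjusted count: 443 + 3 = 446 density bands.
With 2 density bands per year, 446 / 2 = 223 years.
341.5 mm over 223 years gives 341.5 / 223 ≈ 1.531 mm/year.

1.531 mm/year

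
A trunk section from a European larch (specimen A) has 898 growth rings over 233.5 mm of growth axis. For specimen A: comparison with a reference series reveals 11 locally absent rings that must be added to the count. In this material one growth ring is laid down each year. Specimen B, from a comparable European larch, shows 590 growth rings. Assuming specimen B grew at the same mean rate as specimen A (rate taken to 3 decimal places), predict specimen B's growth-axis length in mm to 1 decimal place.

151.6 mm

Specimen A: correcting the raw count gives 898 + 11 = 909 true growth rings.
A: Extension rate ≈ 233.5 / 909 = 0.257 mm per year.
Length of B = 0.257 × 590 = 151.6 mm.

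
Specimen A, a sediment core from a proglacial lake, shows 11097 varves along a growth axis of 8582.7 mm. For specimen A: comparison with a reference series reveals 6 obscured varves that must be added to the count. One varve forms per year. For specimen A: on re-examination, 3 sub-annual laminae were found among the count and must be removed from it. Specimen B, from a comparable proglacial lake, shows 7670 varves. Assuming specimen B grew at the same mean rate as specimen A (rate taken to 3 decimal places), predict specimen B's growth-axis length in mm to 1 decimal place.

Specimen A: true varve count = 11097 − 3 + 6 = 11100.
A: 8582.7 mm over 11100 years gives 8582.7 / 11100 ≈ 0.773 mm/yr.
Length of B = 0.773 × 7670 = 5928.9 mm.

5928.9 mm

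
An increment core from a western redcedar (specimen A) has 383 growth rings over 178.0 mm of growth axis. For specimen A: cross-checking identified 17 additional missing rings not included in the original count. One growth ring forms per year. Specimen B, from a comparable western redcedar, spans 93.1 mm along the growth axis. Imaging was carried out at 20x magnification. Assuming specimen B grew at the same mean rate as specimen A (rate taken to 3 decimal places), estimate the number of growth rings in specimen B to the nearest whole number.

Specimen A: correcting the raw count gives 383 + 17 = 400 true growth rings.
A: Mean rate = 178.0 mm / 400 years ≈ 0.445 mm per year.
B spans 93.1 / 0.445 = 209.21 years ≈ 209 growth rings.

209 growth rings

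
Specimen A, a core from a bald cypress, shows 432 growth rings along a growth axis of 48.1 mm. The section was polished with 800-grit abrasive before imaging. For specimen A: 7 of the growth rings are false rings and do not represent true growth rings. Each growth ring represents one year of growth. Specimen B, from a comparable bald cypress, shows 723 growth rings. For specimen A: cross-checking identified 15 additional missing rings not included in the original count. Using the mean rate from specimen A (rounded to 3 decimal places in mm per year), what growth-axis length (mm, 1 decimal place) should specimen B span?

78.8 mm

Specimen A: adjusted count: 432 − 7 + 15 = 440 growth rings.
A: Extension rate ≈ 48.1 / 440 = 0.109 mm per year.
B's length ≈ 0.109 × 723 = 78.8 mm.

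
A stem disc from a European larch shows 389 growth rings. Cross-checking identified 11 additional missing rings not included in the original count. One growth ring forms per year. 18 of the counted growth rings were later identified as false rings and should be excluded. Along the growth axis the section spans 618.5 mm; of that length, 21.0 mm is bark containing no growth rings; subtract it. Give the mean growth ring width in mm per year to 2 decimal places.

1.56 mm per year

After corrections the count is 389 − 18 + 11 = 382 growth rings.
Net length = 618.5 − 21.0 = 597.5 mm.
597.5 mm over 382 years gives 597.5 / 382 ≈ 1.56 mm per year.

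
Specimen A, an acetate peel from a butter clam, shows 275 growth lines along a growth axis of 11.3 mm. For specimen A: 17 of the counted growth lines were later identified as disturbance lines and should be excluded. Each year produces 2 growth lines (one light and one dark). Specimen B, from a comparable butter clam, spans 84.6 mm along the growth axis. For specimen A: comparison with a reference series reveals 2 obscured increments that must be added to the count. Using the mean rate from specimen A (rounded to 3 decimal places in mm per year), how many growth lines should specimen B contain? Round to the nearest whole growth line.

1945 growth lines

Specimen A: after corrections the count is 275 − 17 + 2 = 260 growth lines.
Specimen A: with 2 growth lines per year, 260 / 2 = 130 years.
A: Mean rate = 11.3 mm / 130 years ≈ 0.087 mm per year.
For B, 84.6 / 0.087 = 972.41 years; at 2 growth lines per year that is 972.41 × 2 ≈ 1945 growth lines.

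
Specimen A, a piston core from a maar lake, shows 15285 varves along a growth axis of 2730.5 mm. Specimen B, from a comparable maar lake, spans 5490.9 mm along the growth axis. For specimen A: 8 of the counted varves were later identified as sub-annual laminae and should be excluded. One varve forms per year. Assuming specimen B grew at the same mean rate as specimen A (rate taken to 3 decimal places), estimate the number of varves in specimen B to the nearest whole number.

Specimen A: correcting the raw count gives 15285 − 8 = 15277 true varves.
A: Mean rate = 2730.5 mm / 15277 years ≈ 0.179 mm per year.
Specimen B: 5490.9 mm / 0.179 mm per year = 30675.42 years ≈ 30675 varves.

30675 varves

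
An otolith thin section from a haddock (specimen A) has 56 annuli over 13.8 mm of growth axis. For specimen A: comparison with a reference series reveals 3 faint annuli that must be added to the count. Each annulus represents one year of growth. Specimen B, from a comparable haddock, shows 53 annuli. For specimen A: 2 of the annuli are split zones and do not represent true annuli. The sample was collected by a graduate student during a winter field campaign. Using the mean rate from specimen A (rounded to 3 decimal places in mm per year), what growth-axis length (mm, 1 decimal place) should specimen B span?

12.8 mm

Specimen A: after corrections the count is 56 − 2 + 3 = 57 annuli.
A: Extension rate ≈ 13.8 / 57 = 0.242 mm/yr.
Length of B = 0.242 × 53 = 12.8 mm.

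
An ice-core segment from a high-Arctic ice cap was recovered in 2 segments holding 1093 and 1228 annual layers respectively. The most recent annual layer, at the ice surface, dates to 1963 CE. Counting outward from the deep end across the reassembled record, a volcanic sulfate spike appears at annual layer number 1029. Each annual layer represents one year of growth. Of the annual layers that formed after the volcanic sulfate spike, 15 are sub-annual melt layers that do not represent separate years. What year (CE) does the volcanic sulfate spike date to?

Total annual layers = 1093 + 1228 = 2321.
2321 − 1029 = 1292 annual layers lie beyond the volcanic sulfate spike toward the ice surface.
Removing the 15 false annual layers leaves 1292 − 15 = 1277 true annual layers beyond the volcanic sulfate spike.
The annual layer at the ice surface is 1963 CE, so the volcanic sulfate spike dates to 1963 − 1277 = 686 CE.

686 CE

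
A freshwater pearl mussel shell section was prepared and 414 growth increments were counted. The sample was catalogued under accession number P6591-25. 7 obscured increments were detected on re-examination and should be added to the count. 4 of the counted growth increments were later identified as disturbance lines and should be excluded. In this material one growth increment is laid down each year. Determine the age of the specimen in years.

After corrections the count is 414 − 4 + 7 = 417 growth increments.
One growth increment per year makes the duration 417 years.

417 years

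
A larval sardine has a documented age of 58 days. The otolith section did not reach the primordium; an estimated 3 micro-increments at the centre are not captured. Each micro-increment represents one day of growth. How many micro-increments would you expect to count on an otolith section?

One micro-increment per day gives 58 micro-increments over 58 days.
58 − 3 missed = 55 micro-increments expected in the prepared section.

55 micro-increments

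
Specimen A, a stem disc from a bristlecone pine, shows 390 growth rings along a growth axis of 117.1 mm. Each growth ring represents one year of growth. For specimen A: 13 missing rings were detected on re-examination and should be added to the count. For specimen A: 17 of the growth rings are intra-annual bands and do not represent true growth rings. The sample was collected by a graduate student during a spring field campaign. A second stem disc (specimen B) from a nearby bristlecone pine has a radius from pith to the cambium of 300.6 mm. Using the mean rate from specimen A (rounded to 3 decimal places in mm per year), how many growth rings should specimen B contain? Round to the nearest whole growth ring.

992 growth rings

Specimen A: adjusted count: 390 − 17 + 13 = 386 growth rings.
A: 117.1 mm over 386 years gives 117.1 / 386 ≈ 0.303 mm/year.
Specimen B: 300.6 mm / 0.303 mm per year = 992.08 years ≈ 992 growth rings.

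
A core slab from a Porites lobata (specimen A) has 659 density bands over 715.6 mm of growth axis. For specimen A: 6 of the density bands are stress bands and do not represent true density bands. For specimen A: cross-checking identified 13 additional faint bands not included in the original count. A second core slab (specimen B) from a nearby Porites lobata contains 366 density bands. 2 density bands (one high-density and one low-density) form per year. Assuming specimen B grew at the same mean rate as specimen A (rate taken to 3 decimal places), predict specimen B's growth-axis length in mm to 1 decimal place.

393.3 mm

Specimen A: true density band count = 659 − 6 + 13 = 666.
Specimen A: 666 density bands at 2 per year is 666 / 2 = 333 years.
A: Mean rate = 715.6 mm / 333 years ≈ 2.149 mm/year.
Specimen B: 366 density bands at 2 per year is 366 / 2 = 183 years. B's length ≈ 2.149 × 183 = 393.3 mm.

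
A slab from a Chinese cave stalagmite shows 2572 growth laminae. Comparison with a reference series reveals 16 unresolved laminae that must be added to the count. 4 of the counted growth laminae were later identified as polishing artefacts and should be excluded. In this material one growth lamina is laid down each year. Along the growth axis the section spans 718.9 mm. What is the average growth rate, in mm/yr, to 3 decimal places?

0.278 mm/yr

True growth lamina count = 2572 − 4 + 16 = 2584.
Mean rate = 718.9 mm / 2584 years ≈ 0.278 mm/yr.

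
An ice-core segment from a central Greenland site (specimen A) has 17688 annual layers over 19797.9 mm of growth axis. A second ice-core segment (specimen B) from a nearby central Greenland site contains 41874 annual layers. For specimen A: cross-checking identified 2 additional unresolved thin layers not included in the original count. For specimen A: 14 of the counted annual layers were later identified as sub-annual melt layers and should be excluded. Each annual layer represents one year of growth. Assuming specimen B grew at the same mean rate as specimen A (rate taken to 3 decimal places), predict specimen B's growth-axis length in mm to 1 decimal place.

Specimen A: adjusted count: 17688 − 14 + 2 = 17676 annual layers.
A: 19797.9 mm over 17676 years gives 19797.9 / 17676 ≈ 1.120 mm/year.
For B, 1.120 mm/year × 41874 years = 46898.9 mm.

46898.9 mm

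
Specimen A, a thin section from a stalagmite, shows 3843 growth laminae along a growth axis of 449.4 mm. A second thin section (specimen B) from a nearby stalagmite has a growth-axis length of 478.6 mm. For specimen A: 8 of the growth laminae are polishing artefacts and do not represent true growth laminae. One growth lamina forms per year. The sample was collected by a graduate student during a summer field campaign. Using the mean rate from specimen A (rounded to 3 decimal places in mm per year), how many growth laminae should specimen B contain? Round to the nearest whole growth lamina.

4091 growth laminae

Specimen A: adjusted count: 3843 − 8 = 3835 growth laminae.
A: Extension rate ≈ 449.4 / 3835 = 0.117 mm/year.
B spans 478.6 / 0.117 = 4090.60 years ≈ 4091 growth laminae.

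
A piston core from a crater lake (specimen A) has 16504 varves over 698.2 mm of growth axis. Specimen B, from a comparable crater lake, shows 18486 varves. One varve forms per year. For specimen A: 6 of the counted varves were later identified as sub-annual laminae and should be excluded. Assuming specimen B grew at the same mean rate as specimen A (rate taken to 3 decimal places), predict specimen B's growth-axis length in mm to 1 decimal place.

776.4 mm

Specimen A: true varve count = 16504 − 6 = 16498.
A: 698.2 mm over 16498 years gives 698.2 / 16498 ≈ 0.042 mm/year.
B's length ≈ 0.042 × 18486 = 776.4 mm.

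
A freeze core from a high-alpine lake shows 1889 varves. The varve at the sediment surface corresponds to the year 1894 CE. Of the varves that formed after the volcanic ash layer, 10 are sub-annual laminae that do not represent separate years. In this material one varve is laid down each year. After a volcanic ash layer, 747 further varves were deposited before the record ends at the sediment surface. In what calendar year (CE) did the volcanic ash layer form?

1157 CE

There are 747 varves younger than the volcanic ash layer.
747 − 10 false = 737 true varves after the volcanic ash layer.
1894 − 737 = 1157 CE.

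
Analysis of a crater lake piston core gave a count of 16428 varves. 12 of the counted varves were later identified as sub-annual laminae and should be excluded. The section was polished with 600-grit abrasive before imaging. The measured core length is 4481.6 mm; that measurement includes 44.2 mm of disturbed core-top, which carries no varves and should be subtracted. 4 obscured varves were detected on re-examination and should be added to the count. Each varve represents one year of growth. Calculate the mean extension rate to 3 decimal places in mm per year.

0.270 mm per year

Adjusted count: 16428 − 12 + 4 = 16420 varves.
The growth record spans 4481.6 − 44.2 = 4437.4 mm.
4437.4 mm over 16420 years gives 4437.4 / 16420 ≈ 0.270 mm per year.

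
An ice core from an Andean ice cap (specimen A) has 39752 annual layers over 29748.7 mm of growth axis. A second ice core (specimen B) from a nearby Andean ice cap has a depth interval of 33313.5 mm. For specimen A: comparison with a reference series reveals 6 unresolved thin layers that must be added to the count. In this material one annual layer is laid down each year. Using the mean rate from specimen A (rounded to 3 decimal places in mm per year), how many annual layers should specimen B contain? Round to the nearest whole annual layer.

44537 annual layers

Specimen A: true annual layer count = 39752 + 6 = 39758.
A: Extension rate ≈ 29748.7 / 39758 = 0.748 mm per year.
B spans 33313.5 / 0.748 = 44536.76 years ≈ 44537 annual layers.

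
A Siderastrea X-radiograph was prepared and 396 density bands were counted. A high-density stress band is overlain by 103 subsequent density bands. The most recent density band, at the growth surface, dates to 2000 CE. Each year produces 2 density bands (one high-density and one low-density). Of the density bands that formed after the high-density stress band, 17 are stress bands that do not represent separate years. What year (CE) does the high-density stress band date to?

103 density bands formed after the high-density stress band.
Excluding 17 false density bands: 103 − 17 = 86.
With 2 density bands per year, 86 / 2 = 43 years.
2000 − 43 = 1957 CE.

1957 CE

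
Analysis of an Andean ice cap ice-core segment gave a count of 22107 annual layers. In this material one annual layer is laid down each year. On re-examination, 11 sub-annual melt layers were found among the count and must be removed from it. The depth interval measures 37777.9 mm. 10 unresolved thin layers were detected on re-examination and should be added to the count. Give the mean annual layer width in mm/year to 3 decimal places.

1.709 mm/year

After corrections the count is 22107 − 11 + 10 = 22106 annual layers.
37777.9 mm over 22106 years gives 37777.9 / 22106 ≈ 1.709 mm/year.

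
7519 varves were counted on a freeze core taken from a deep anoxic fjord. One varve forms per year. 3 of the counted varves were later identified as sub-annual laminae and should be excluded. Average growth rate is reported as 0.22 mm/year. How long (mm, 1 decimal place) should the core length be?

1653.5 mm

Adjusted count: 7519 − 3 = 7516 varves.
Predicted length = 0.22 mm/year × 7516 years = 1653.5 mm.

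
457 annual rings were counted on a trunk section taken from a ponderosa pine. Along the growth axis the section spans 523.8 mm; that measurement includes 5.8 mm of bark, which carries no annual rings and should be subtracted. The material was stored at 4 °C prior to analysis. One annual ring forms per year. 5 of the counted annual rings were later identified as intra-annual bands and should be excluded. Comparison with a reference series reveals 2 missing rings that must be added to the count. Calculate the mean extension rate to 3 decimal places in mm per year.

True annual ring count = 457 − 5 + 2 = 454.
The growth record spans 523.8 − 5.8 = 518.0 mm.
518.0 mm over 454 years gives 518.0 / 454 ≈ 1.141 mm per year.

1.141 mm per year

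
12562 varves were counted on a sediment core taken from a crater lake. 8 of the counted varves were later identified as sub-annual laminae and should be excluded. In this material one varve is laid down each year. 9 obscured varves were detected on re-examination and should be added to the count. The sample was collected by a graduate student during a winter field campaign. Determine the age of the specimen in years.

12563 yr

Correcting the raw count gives 12562 − 8 + 9 = 12563 true varves.
One varve per year makes the duration 12563 years.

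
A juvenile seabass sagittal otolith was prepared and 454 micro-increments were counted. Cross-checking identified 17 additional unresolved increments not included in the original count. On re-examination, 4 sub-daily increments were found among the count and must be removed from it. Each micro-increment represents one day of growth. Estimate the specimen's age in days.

Correcting the raw count gives 454 − 4 + 17 = 467 true micro-increments.
One micro-increment per day makes the duration 467 days.

467 days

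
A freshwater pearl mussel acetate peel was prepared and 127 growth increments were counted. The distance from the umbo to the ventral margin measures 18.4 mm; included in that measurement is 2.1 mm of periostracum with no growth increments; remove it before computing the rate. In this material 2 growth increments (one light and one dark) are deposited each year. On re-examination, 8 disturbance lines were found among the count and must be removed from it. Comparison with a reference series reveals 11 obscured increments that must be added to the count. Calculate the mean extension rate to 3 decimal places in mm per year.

Correcting the raw count gives 127 − 8 + 11 = 130 true growth increments.
Dividing by 2 growth increments per year: 130 / 2 = 65 years.
Net length = 18.4 − 2.1 = 16.3 mm.
16.3 mm over 65 years gives 16.3 / 65 ≈ 0.251 mm per year.

0.251 mm per year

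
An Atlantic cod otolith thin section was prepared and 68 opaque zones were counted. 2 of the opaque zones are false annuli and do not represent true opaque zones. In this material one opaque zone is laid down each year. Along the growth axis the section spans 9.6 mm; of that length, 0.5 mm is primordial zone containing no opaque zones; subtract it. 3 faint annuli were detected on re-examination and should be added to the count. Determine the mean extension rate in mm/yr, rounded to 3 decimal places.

0.132 mm/yr

True opaque zone count = 68 − 2 + 3 = 69.
Net length = 9.6 − 0.5 = 9.1 mm.
Mean rate = 9.1 mm / 69 years ≈ 0.132 mm/yr.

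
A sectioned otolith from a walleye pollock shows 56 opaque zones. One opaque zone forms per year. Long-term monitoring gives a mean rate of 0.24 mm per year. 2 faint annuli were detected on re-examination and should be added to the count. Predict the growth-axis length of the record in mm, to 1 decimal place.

Correcting the raw count gives 56 + 2 = 58 true opaque zones.
Predicted length = 0.24 mm/year × 58 years = 13.9 mm.

13.9 mm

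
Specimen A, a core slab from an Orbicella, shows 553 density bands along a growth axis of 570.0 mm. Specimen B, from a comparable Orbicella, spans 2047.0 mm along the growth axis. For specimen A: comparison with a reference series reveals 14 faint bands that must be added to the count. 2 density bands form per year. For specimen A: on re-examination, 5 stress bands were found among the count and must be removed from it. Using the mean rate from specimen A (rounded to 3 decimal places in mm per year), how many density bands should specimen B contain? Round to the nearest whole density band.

2019 density bands

Specimen A: after corrections the count is 553 − 5 + 14 = 562 density bands.
Specimen A: with 2 density bands per year, 562 / 2 = 281 years.
A: Extension rate ≈ 570.0 / 281 = 2.028 mm/yr.
For B, 2047.0 / 2.028 = 1009.37 years; at 2 density bands per year that is 1009.37 × 2 ≈ 2019 density bands.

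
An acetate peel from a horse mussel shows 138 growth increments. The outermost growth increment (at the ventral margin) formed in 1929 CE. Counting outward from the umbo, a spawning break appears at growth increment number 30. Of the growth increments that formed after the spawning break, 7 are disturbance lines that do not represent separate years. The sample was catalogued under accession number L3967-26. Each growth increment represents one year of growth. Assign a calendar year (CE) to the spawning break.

The spawning break sits at growth increment 30 from the umbo, so 138 − 30 = 108 growth increments formed after it.
108 − 7 false = 101 true growth increments after the spawning break.
Counting back 101 years from 1929 CE places the spawning break in 1929 − 101 = 1828 CE.

1828 CE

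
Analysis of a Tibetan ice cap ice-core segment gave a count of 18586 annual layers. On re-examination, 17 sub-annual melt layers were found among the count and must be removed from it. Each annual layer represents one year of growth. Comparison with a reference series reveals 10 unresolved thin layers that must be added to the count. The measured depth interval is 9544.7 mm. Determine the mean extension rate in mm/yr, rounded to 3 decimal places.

0.514 mm/yr

True annual layer count = 18586 − 17 + 10 = 18579.
Mean rate = 9544.7 mm / 18579 years ≈ 0.514 mm/yr.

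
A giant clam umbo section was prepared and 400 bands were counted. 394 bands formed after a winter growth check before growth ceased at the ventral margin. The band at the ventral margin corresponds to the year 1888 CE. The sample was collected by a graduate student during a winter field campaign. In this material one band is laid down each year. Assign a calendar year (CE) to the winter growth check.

There are 394 bands younger than the winter growth check.
1888 − 394 = 1494 CE.

1494 CE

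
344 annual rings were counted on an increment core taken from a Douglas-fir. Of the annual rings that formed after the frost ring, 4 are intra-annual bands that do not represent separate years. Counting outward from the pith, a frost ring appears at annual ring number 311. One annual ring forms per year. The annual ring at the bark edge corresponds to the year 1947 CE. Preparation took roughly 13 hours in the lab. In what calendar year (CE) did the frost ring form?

1918 CE

344 − 311 = 33 annual rings lie beyond the frost ring toward the bark edge.
Removing the 4 false annual rings leaves 33 − 4 = 29 true annual rings beyond the frost ring.
Counting back 29 years from 1947 CE places the frost ring in 1947 − 29 = 1918 CE.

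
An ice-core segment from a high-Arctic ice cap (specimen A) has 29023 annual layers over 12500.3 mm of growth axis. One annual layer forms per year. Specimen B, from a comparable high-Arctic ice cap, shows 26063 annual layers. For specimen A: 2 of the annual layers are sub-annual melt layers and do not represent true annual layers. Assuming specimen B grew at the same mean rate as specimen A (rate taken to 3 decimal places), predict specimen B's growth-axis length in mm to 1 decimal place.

Specimen A: correcting the raw count gives 29023 − 2 = 29021 true annual layers.
A: 12500.3 mm over 29021 years gives 12500.3 / 29021 ≈ 0.431 mm/year.
For B, 0.431 mm/year × 26063 years = 11233.2 mm.

11233.2 mm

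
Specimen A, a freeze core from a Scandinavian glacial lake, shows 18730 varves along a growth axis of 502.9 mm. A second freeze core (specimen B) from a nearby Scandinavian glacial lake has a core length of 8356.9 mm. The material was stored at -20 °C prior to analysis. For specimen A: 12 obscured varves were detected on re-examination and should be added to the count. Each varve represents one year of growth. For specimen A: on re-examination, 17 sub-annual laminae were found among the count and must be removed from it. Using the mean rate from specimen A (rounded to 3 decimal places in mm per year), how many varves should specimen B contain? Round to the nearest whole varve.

Specimen A: after corrections the count is 18730 − 17 + 12 = 18725 varves.
A: 502.9 mm over 18725 years gives 502.9 / 18725 ≈ 0.027 mm/year.
B spans 8356.9 / 0.027 = 309514.81 years ≈ 309515 varves.

309515 varves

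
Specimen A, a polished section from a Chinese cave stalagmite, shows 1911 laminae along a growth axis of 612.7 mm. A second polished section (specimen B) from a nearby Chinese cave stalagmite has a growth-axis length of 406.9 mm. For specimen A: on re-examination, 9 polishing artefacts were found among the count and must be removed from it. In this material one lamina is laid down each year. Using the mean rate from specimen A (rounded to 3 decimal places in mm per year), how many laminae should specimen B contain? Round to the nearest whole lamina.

1264 laminae

Specimen A: correcting the raw count gives 1911 − 9 = 1902 true laminae.
A: Mean rate = 612.7 mm / 1902 years ≈ 0.322 mm/year.
B spans 406.9 / 0.322 = 1263.66 years ≈ 1264 laminae.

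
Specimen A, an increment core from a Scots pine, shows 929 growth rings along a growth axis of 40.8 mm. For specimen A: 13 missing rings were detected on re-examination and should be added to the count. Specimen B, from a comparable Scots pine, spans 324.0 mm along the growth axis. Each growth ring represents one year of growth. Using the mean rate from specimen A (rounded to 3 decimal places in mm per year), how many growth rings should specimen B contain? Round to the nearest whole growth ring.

7535 growth rings

Specimen A: after corrections the count is 929 + 13 = 942 growth rings.
A: Mean rate = 40.8 mm / 942 years ≈ 0.043 mm/yr.
Specimen B: 324.0 mm / 0.043 mm per year = 7534.88 years ≈ 7535 growth rings.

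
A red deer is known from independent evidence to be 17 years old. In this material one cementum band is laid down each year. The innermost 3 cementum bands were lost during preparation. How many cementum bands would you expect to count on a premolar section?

Expected cementum bands over 17 years: 17.
Subtracting the 3 cementum bands not captured gives 17 − 3 = 14 cementum bands in the record.

14 cementum bands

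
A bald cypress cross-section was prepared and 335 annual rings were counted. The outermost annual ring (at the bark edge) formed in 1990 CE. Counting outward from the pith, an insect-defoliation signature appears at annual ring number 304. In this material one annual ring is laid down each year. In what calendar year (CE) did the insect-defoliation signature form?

The insect-defoliation signature sits at annual ring 304 from the pith, so 335 − 304 = 31 annual rings formed after it.
The annual ring at the bark edge is 1990 CE, so the insect-defoliation signature dates to 1990 − 31 = 1959 CE.

1959 CE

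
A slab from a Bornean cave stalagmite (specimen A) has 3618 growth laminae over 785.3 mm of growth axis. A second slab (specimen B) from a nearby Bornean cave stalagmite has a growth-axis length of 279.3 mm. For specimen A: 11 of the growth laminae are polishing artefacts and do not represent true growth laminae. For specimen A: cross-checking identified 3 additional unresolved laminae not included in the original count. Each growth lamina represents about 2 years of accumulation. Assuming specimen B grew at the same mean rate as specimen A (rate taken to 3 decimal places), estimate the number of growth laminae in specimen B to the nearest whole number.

Specimen A: adjusted count: 3618 − 11 + 3 = 3610 growth laminae.
Specimen A: 3610 growth laminae at 2 years each span 3610 × 2 = 7220 years.
A: Mean rate = 785.3 mm / 7220 years ≈ 0.109 mm per year.
B spans 279.3 / 0.109 = 2562.39 years; at 2 years per growth lamina that is 2562.39 / 2 ≈ 1281 growth laminae.

1281 growth laminae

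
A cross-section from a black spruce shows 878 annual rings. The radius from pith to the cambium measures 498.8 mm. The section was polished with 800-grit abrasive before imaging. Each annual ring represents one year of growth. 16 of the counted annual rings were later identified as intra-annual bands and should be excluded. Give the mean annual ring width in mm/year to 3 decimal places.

0.579 mm/year

Adjusted count: 878 − 16 = 862 annual rings.
Mean rate = 498.8 mm / 862 years ≈ 0.579 mm/year.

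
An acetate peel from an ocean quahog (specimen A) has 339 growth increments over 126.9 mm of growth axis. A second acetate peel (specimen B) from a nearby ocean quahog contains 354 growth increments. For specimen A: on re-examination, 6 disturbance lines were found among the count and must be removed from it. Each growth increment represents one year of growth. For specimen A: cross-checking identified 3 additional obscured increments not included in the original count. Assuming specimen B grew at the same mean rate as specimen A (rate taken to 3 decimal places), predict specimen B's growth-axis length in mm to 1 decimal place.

133.8 mm

Specimen A: true growth increment count = 339 − 6 + 3 = 336.
A: 126.9 mm over 336 years gives 126.9 / 336 ≈ 0.378 mm/year.
For B, 0.378 mm/year × 354 years = 133.8 mm.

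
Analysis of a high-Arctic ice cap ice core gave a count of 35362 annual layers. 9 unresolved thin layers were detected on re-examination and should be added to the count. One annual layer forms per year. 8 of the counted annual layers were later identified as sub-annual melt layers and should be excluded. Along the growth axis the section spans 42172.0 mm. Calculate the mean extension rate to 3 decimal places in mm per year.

1.193 mm per year

Adjusted count: 35362 − 8 + 9 = 35363 annual layers.
Mean rate = 42172.0 mm / 35363 years ≈ 1.193 mm per year.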